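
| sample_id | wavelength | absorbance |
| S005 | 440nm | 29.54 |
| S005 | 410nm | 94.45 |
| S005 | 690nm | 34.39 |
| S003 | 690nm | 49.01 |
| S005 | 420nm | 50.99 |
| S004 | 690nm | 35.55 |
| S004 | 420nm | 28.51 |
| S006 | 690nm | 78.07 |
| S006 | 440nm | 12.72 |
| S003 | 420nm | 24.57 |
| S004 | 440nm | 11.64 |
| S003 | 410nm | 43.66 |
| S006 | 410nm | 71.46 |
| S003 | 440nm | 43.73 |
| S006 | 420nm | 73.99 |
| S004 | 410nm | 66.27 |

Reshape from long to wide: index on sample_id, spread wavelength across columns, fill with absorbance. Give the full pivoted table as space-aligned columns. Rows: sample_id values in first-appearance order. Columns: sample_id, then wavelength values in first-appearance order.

sample_id  440nm  410nm  690nm  420nm
S005       29.54  94.45  34.39  50.99
S003       43.73  43.66  49.01  24.57
S004       11.64  66.27  35.55  28.51
S006       12.72  71.46  78.07  73.99

Columns: sample_id plus the 4 distinct wavelength values (440nm, 410nm, 690nm, 420nm).
For example, row S005 column 440nm takes absorbance=29.54 from the long row (S005, 440nm).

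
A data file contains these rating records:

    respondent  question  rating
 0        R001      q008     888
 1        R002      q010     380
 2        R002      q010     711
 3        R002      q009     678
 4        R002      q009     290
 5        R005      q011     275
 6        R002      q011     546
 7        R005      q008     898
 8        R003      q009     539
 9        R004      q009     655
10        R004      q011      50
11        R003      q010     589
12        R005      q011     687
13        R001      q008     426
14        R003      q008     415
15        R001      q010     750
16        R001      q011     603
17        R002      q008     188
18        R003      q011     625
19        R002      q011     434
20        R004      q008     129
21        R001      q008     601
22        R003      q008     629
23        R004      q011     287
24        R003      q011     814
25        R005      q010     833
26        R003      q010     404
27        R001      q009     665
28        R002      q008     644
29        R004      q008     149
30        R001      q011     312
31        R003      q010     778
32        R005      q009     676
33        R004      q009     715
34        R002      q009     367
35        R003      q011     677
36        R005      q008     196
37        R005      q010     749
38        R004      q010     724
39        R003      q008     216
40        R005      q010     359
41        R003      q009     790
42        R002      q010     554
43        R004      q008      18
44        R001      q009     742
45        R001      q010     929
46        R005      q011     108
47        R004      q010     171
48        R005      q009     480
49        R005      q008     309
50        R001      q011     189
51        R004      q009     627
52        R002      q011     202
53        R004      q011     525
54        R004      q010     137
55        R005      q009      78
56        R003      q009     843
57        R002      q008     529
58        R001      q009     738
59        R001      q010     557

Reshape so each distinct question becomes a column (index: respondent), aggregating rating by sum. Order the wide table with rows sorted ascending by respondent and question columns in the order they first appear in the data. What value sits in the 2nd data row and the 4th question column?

With rows sorted ascending by respondent, row 2 is respondent=R002. question columns in first-appearance order: q008, q010, q009, q011; column 4 is q011.
Long rows with respondent=R002, question=q011: 546 + 434 + 202 = 1182.

1182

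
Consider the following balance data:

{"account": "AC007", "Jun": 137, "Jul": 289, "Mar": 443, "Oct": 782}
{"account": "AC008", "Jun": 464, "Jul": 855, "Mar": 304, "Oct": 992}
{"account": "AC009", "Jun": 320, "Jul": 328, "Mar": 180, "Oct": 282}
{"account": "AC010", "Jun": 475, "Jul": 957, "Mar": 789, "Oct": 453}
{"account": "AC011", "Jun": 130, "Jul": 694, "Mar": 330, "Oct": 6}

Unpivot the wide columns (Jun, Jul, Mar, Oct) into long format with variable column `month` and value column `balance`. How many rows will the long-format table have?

20

5 account values × 4 melted columns = 20 rows.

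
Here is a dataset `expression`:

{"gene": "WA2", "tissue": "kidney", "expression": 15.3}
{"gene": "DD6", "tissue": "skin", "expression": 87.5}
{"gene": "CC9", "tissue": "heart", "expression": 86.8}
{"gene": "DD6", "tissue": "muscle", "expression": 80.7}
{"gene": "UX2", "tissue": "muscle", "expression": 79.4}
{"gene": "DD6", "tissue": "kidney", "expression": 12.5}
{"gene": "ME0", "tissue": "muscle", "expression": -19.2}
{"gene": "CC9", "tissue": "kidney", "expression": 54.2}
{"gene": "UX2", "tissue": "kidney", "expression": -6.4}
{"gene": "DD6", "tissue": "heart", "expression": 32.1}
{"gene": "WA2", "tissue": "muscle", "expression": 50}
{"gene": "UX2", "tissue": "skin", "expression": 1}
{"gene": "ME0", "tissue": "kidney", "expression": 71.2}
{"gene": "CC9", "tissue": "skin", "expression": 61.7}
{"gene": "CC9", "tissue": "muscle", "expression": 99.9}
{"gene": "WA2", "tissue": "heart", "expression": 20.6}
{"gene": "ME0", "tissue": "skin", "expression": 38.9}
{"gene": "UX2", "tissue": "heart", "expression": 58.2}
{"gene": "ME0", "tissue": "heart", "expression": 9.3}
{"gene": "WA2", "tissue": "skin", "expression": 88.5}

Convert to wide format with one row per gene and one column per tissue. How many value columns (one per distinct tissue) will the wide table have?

4

4 distinct tissue values: skin, muscle, kidney, heart.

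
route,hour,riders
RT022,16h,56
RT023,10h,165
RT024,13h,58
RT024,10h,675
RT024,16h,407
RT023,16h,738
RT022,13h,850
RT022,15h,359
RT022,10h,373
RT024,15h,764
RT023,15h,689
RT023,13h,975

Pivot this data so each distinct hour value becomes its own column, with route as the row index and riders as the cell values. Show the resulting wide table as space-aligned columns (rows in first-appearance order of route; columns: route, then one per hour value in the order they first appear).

route  16h  10h  13h  15h
RT022  56   373  850  359
RT023  738  165  975  689
RT024  407  675  58   764

Columns: route plus the 4 distinct hour values (16h, 10h, 13h, 15h).
For example, row RT022 column 16h takes riders=56 from the long row (RT022, 16h).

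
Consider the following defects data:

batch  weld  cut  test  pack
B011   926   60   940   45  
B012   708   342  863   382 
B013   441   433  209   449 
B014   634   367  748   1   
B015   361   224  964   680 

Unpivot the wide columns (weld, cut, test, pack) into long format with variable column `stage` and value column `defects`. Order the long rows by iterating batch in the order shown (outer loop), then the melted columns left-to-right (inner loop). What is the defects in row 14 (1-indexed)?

20 rows total (5 × 4). Row 14: index ⌊(14-1)/4⌋ = 3 into batch → B014; (14-1) mod 4 = 1 into the melted columns → cut.
So row 14 is (B014, cut, 367); defects = 367.

367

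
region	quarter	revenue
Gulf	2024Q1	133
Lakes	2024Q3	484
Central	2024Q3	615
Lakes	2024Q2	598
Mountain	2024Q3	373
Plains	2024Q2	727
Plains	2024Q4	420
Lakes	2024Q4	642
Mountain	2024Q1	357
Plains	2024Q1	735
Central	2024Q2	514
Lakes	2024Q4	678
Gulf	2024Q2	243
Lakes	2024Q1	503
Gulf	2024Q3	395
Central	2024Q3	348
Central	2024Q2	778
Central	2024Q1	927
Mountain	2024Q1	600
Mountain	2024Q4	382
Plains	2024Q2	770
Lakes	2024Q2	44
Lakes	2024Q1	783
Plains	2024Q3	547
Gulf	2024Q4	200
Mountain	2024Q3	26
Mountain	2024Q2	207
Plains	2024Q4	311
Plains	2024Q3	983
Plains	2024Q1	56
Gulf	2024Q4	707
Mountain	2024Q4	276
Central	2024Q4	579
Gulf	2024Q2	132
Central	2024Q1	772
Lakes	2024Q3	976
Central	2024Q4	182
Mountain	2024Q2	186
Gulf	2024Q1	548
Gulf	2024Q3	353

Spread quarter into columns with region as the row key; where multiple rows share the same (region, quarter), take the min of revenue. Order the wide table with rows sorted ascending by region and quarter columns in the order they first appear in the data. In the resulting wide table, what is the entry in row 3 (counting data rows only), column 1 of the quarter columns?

With rows sorted ascending by region, row 3 is region=Lakes. quarter columns in first-appearance order: 2024Q1, 2024Q3, 2024Q2, 2024Q4; column 1 is 2024Q1.
Long rows with region=Lakes, quarter=2024Q1: min(503, 783) = 503.

503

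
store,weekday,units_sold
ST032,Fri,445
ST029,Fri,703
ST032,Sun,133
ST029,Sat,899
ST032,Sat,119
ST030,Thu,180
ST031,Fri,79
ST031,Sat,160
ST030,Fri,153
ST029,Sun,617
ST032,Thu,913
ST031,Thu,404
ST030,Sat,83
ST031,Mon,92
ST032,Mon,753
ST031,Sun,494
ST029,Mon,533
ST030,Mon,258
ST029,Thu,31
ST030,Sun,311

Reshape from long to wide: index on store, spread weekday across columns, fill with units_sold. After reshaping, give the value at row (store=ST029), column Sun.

617

Wide layout: rows indexed by store, columns are the 5 distinct weekday values (Fri, Sun, Sat, Thu, Mon).
Cell (store=ST029, weekday=Sun) draws from the long row where store=ST029 and weekday=Sun, which has units_sold=617.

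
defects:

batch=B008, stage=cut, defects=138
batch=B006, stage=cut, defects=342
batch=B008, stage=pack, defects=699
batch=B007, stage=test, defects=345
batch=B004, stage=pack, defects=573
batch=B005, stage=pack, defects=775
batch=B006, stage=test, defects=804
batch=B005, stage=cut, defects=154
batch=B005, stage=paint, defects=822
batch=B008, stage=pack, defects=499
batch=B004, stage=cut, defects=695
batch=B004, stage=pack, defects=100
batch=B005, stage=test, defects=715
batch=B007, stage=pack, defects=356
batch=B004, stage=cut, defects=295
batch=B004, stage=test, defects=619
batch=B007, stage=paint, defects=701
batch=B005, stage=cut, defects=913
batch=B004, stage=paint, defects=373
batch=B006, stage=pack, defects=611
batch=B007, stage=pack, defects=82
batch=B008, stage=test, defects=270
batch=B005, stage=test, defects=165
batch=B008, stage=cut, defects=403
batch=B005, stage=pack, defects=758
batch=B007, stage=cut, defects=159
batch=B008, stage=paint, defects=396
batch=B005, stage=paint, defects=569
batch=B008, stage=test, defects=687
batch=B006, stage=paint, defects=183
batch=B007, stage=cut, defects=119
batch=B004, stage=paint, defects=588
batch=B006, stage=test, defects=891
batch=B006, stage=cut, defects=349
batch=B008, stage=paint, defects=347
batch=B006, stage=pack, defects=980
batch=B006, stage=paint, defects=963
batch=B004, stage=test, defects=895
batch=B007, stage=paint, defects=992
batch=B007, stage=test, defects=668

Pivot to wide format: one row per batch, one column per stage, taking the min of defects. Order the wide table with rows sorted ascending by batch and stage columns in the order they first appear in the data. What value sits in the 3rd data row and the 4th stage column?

With rows sorted ascending by batch, row 3 is batch=B006. stage columns in first-appearance order: cut, pack, test, paint; column 4 is paint.
Long rows with batch=B006, stage=paint: min(183, 963) = 183.

183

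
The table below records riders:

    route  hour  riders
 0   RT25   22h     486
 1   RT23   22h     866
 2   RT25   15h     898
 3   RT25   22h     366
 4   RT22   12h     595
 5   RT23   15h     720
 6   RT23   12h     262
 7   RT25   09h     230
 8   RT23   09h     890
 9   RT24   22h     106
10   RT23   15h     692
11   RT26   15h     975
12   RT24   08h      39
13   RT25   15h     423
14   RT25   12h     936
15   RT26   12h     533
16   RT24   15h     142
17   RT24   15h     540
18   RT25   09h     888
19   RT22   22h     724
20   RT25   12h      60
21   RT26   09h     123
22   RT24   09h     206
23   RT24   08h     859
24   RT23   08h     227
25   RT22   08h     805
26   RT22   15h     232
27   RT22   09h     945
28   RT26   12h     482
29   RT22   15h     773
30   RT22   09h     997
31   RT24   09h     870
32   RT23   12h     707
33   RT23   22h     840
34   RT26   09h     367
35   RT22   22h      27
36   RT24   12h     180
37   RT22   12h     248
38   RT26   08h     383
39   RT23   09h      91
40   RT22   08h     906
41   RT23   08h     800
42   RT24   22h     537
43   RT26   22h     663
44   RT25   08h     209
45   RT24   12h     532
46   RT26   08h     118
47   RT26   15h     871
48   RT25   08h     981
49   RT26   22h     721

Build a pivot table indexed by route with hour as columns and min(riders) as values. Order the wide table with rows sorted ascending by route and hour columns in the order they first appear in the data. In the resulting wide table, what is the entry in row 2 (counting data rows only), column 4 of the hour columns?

91

With rows sorted ascending by route, row 2 is route=RT23. hour columns in first-appearance order: 22h, 15h, 12h, 09h, 08h; column 4 is 09h.
Long rows with route=RT23, hour=09h: min(890, 91) = 91.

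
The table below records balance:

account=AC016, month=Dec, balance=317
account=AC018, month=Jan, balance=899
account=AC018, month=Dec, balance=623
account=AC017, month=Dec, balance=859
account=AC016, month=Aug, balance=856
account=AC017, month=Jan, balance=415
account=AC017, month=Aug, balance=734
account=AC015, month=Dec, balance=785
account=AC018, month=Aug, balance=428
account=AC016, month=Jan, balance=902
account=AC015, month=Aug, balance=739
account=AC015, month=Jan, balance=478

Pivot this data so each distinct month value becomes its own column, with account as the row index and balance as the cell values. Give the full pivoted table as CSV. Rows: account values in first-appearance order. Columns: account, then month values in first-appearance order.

Columns: account plus the 3 distinct month values (Dec, Jan, Aug).
For example, row AC016 column Dec takes balance=317 from the long row (AC016, Dec).

account,Dec,Jan,Aug
AC016,317,902,856
AC018,623,899,428
AC017,859,415,734
AC015,785,478,739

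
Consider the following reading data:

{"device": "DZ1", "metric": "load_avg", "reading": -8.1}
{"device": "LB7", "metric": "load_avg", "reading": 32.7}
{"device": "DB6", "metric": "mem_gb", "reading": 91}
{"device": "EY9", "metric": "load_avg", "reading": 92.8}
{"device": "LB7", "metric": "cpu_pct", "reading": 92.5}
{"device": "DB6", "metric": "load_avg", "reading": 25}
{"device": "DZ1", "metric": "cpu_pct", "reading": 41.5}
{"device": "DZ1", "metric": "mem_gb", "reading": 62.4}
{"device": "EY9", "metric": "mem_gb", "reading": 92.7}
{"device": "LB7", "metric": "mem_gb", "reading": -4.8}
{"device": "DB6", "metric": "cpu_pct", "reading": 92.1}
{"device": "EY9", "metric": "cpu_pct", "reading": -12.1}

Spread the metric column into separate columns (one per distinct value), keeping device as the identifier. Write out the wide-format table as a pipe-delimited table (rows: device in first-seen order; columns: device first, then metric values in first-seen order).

Columns: device plus the 3 distinct metric values (load_avg, mem_gb, cpu_pct).
For example, row DZ1 column load_avg takes reading=-8.1 from the long row (DZ1, load_avg).

| device | load_avg | mem_gb | cpu_pct |
| DZ1 | -8.1 | 62.4 | 41.5 |
| LB7 | 32.7 | -4.8 | 92.5 |
| DB6 | 25 | 91 | 92.1 |
| EY9 | 92.8 | 92.7 | -12.1 |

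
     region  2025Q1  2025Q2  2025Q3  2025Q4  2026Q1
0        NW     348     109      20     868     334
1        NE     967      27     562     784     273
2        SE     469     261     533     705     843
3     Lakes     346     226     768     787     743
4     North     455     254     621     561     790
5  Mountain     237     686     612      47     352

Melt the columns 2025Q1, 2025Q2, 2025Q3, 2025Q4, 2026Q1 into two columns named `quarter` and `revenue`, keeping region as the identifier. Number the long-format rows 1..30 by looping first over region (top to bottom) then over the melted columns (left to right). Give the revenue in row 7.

27

30 rows total (6 × 5). Row 7: index ⌊(7-1)/5⌋ = 1 into region → NE; (7-1) mod 5 = 1 into the melted columns → 2025Q2.
So row 7 is (NE, 2025Q2, 27); revenue = 27.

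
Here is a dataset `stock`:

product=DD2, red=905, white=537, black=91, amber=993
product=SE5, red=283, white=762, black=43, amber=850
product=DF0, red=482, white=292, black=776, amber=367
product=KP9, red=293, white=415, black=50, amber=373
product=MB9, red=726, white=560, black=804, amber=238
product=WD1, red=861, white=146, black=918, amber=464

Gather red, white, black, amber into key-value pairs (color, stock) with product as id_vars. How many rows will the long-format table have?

6 product values × 4 melted columns = 24 rows.

24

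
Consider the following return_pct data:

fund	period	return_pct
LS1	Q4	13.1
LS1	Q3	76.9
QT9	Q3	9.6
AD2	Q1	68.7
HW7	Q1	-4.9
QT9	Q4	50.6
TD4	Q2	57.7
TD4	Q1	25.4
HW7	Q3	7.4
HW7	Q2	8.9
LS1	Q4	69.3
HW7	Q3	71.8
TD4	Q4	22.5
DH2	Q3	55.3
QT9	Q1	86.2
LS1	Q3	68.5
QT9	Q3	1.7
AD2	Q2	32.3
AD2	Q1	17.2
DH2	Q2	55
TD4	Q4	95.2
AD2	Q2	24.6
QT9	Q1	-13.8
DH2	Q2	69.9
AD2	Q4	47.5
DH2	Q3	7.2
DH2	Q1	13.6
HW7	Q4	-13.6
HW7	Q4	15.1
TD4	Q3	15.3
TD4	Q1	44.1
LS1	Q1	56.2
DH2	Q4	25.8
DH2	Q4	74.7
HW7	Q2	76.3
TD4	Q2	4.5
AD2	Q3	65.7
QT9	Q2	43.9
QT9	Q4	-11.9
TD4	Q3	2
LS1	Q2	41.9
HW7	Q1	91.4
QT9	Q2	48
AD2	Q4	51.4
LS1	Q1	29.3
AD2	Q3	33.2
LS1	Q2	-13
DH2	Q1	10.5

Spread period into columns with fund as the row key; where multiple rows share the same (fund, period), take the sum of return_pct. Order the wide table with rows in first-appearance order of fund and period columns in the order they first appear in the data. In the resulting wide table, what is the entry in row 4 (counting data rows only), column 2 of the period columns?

With rows in first-appearance order of fund, row 4 is fund=HW7. period columns in first-appearance order: Q4, Q3, Q1, Q2; column 2 is Q3.
Long rows with fund=HW7, period=Q3: 7.4 + 71.8 = 79.2.

79.2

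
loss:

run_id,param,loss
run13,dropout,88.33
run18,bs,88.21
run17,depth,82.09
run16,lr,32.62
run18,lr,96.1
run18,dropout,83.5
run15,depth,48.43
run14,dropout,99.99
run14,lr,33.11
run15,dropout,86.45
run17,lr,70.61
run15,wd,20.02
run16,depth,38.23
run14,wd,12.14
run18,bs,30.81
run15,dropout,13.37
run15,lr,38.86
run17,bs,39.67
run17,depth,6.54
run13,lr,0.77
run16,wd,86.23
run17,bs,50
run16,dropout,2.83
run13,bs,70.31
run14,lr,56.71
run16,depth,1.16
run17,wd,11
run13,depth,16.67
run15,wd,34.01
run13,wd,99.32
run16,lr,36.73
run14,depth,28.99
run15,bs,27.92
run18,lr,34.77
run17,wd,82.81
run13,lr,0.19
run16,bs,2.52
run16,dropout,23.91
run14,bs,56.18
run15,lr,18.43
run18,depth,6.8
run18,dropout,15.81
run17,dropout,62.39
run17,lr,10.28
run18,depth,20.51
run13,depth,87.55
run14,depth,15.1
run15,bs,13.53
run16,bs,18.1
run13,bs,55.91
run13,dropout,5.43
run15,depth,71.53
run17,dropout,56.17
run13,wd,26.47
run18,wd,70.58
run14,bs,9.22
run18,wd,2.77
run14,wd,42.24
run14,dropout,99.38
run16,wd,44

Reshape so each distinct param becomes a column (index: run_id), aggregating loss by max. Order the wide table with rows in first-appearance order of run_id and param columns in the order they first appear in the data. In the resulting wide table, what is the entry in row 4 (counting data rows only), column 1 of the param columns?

23.91

With rows in first-appearance order of run_id, row 4 is run_id=run16. param columns in first-appearance order: dropout, bs, depth, lr, wd; column 1 is dropout.
Long rows with run_id=run16, param=dropout: max(2.83, 23.91) = 23.91.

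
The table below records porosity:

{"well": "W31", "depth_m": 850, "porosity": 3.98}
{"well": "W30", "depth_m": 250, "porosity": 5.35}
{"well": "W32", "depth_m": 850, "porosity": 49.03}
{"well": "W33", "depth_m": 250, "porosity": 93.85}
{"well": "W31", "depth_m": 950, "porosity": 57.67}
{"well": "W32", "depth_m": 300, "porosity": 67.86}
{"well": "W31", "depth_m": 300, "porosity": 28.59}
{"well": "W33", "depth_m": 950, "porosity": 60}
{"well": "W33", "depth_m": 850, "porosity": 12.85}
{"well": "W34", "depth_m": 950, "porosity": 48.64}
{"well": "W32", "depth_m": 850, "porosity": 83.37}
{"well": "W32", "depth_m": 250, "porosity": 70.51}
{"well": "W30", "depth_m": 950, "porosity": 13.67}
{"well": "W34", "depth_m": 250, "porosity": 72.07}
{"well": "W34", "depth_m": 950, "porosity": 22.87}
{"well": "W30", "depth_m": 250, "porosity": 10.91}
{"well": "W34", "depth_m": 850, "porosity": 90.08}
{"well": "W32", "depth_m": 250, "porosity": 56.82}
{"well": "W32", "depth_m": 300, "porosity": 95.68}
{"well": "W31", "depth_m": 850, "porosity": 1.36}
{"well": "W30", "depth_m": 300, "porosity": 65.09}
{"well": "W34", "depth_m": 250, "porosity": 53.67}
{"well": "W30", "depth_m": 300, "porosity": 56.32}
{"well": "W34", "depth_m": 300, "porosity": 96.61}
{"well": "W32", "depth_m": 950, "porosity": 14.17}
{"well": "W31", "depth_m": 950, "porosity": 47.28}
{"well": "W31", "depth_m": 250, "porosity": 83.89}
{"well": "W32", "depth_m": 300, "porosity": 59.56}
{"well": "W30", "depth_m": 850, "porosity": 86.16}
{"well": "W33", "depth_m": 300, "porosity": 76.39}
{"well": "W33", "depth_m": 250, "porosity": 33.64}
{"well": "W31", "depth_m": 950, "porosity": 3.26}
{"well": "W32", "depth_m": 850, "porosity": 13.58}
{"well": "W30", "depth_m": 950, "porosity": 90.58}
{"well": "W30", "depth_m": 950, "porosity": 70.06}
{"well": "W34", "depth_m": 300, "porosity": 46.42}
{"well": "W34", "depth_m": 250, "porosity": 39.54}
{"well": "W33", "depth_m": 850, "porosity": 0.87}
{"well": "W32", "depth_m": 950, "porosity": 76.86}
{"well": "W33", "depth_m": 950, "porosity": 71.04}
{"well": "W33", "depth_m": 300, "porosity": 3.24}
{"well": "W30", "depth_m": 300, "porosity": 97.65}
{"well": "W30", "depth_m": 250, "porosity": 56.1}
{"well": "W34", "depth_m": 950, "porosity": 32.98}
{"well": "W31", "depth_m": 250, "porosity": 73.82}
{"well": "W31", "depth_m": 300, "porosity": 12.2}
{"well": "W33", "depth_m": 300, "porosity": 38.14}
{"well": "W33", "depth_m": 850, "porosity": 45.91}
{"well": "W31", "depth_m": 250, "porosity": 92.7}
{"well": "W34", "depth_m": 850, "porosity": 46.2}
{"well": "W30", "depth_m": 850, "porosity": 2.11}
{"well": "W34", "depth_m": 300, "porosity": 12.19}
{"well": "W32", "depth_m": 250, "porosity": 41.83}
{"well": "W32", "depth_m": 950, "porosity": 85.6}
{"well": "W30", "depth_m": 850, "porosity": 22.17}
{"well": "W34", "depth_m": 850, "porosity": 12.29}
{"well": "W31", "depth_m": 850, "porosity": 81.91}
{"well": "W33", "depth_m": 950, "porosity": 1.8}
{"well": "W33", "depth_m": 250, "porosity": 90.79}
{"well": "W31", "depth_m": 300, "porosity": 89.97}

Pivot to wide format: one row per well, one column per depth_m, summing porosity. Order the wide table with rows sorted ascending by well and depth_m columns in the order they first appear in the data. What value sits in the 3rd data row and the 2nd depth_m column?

169.16

With rows sorted ascending by well, row 3 is well=W32. depth_m columns in first-appearance order: 850, 250, 950, 300; column 2 is 250.
Long rows with well=W32, depth_m=250: 70.51 + 56.82 + 41.83 = 169.16.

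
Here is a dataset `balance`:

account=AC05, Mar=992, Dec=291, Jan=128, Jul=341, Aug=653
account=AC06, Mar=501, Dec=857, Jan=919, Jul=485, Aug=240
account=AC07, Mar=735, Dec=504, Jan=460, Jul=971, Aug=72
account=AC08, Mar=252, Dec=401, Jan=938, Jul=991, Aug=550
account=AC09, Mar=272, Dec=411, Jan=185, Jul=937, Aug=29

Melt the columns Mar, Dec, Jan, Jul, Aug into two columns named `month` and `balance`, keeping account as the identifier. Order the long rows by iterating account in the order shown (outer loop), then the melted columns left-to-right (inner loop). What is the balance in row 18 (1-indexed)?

25 rows total (5 × 5). Row 18: index ⌊(18-1)/5⌋ = 3 into account → AC08; (18-1) mod 5 = 2 into the melted columns → Jan.
So row 18 is (AC08, Jan, 938); balance = 938.

938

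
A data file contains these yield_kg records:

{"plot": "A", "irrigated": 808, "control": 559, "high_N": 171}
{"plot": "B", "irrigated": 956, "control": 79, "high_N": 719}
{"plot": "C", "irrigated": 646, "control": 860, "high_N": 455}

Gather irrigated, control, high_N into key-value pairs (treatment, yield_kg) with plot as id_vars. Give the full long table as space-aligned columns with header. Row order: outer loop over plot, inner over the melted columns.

Each (plot, column) pair becomes one row: 3 × 3 = 9 rows.
For example, (A, irrigated) → yield_kg=808.

plot  treatment  yield_kg
A     irrigated  808     
A     control    559     
A     high_N     171     
B     irrigated  956     
B     control    79      
B     high_N     719     
C     irrigated  646     
C     control    860     
C     high_N     455     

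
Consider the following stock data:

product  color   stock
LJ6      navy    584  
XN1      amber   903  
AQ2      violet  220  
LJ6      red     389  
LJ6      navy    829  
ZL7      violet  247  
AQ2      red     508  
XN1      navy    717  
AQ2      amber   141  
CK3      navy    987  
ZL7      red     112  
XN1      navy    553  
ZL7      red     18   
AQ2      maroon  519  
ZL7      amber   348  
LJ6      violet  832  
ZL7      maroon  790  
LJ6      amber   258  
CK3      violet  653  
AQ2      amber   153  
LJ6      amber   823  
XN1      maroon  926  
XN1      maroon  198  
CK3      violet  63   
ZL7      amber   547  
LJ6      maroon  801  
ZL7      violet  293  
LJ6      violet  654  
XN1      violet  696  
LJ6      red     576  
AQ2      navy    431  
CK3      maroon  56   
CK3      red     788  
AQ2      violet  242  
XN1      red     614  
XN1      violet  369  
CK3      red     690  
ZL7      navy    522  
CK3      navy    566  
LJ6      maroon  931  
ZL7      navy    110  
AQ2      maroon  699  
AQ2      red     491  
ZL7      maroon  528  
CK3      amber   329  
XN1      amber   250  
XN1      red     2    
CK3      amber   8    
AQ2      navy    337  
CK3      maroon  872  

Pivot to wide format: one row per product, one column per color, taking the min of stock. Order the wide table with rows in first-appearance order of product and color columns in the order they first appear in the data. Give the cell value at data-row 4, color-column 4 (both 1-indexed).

With rows in first-appearance order of product, row 4 is product=ZL7. color columns in first-appearance order: navy, amber, violet, red, maroon; column 4 is red.
Long rows with product=ZL7, color=red: min(112, 18) = 18.

18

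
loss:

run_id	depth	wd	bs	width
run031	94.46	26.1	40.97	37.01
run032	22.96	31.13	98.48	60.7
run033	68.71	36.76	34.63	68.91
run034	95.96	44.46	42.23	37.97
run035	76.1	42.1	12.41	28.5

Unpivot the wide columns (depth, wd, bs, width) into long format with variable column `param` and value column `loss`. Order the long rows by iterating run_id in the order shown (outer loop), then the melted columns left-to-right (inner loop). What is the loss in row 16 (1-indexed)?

37.97

20 rows total (5 × 4). Row 16: index ⌊(16-1)/4⌋ = 3 into run_id → run034; (16-1) mod 4 = 3 into the melted columns → width.
So row 16 is (run034, width, 37.97); loss = 37.97.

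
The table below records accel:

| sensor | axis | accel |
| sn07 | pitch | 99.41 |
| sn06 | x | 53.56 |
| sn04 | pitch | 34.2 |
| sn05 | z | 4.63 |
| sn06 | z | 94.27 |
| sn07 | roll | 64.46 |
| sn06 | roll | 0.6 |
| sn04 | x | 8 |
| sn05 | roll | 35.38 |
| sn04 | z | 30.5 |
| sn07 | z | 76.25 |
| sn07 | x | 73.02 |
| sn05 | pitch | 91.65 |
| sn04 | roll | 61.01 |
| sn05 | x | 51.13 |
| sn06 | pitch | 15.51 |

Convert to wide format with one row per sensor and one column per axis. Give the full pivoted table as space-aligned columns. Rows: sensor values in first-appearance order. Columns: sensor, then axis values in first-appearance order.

sensor  pitch  x      z      roll 
sn07    99.41  73.02  76.25  64.46
sn06    15.51  53.56  94.27  0.6  
sn04    34.2   8      30.5   61.01
sn05    91.65  51.13  4.63   35.38

Columns: sensor plus the 4 distinct axis values (pitch, x, z, roll).
For example, row sn07 column pitch takes accel=99.41 from the long row (sn07, pitch).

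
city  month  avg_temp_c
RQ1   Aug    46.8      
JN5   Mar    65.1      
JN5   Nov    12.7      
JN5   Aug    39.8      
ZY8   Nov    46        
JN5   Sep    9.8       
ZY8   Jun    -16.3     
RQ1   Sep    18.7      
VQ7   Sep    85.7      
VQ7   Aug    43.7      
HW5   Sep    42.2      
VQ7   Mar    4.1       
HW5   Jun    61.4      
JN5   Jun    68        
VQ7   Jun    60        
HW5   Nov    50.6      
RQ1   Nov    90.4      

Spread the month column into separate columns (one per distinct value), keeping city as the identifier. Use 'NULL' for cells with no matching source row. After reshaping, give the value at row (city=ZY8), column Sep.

No long-format row has city=ZY8 and month=Sep, so the cell is NULL.

NULL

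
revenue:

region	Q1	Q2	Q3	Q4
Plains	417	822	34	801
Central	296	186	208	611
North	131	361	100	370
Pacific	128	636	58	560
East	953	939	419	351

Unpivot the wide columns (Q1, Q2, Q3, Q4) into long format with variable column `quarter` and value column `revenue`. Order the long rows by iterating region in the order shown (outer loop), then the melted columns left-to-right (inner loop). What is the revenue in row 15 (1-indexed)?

20 rows total (5 × 4). Row 15: index ⌊(15-1)/4⌋ = 3 into region → Pacific; (15-1) mod 4 = 2 into the melted columns → Q3.
So row 15 is (Pacific, Q3, 58); revenue = 58.

58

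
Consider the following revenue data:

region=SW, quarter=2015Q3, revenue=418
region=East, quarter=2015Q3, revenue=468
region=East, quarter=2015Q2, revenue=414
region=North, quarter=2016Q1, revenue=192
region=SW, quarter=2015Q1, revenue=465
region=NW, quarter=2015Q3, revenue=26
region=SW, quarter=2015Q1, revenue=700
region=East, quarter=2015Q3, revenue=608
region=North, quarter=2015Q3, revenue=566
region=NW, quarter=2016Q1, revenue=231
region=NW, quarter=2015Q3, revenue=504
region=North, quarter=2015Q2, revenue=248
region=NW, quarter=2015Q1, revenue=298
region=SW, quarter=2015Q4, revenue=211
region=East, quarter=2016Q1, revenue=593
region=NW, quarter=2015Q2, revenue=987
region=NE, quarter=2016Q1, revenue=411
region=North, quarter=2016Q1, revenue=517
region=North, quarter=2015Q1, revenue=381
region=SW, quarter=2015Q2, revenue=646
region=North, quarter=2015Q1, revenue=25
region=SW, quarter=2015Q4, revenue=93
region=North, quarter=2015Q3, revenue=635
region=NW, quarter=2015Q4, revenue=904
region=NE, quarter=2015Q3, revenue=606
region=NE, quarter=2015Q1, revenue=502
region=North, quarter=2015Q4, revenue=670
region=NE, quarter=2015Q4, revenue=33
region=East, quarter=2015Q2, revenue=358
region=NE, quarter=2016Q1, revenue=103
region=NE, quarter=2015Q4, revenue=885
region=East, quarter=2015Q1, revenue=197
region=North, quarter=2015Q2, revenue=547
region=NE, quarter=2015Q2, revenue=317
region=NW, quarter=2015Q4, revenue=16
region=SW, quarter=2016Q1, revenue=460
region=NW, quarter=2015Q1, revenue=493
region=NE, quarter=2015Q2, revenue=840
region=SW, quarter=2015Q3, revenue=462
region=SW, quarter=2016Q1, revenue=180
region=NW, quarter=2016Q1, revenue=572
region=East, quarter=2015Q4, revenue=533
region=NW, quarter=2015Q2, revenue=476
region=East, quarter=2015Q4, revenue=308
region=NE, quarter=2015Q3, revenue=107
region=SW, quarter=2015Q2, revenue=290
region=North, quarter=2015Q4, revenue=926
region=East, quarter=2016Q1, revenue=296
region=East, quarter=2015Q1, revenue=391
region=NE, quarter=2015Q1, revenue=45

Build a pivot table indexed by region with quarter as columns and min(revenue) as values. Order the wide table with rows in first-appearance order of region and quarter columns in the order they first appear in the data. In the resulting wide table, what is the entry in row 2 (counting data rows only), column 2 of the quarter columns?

358

With rows in first-appearance order of region, row 2 is region=East. quarter columns in first-appearance order: 2015Q3, 2015Q2, 2016Q1, 2015Q1, 2015Q4; column 2 is 2015Q2.
Long rows with region=East, quarter=2015Q2: min(414, 358) = 358.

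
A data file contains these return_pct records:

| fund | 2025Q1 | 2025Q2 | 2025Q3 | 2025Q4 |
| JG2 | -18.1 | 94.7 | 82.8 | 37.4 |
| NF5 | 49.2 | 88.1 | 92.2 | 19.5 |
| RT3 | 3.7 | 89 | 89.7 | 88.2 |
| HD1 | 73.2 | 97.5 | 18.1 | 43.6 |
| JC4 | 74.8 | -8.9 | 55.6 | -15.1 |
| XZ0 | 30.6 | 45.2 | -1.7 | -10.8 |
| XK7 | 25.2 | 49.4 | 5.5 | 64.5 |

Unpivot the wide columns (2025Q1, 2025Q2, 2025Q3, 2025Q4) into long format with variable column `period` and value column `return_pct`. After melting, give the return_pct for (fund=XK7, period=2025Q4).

Unpivoting turns each (fund, wide-column) pair into one long row.
The wide cell at row XK7, column 2025Q4 holds 64.5, so the long row (XK7, 2025Q4) has return_pct=64.5.

64.5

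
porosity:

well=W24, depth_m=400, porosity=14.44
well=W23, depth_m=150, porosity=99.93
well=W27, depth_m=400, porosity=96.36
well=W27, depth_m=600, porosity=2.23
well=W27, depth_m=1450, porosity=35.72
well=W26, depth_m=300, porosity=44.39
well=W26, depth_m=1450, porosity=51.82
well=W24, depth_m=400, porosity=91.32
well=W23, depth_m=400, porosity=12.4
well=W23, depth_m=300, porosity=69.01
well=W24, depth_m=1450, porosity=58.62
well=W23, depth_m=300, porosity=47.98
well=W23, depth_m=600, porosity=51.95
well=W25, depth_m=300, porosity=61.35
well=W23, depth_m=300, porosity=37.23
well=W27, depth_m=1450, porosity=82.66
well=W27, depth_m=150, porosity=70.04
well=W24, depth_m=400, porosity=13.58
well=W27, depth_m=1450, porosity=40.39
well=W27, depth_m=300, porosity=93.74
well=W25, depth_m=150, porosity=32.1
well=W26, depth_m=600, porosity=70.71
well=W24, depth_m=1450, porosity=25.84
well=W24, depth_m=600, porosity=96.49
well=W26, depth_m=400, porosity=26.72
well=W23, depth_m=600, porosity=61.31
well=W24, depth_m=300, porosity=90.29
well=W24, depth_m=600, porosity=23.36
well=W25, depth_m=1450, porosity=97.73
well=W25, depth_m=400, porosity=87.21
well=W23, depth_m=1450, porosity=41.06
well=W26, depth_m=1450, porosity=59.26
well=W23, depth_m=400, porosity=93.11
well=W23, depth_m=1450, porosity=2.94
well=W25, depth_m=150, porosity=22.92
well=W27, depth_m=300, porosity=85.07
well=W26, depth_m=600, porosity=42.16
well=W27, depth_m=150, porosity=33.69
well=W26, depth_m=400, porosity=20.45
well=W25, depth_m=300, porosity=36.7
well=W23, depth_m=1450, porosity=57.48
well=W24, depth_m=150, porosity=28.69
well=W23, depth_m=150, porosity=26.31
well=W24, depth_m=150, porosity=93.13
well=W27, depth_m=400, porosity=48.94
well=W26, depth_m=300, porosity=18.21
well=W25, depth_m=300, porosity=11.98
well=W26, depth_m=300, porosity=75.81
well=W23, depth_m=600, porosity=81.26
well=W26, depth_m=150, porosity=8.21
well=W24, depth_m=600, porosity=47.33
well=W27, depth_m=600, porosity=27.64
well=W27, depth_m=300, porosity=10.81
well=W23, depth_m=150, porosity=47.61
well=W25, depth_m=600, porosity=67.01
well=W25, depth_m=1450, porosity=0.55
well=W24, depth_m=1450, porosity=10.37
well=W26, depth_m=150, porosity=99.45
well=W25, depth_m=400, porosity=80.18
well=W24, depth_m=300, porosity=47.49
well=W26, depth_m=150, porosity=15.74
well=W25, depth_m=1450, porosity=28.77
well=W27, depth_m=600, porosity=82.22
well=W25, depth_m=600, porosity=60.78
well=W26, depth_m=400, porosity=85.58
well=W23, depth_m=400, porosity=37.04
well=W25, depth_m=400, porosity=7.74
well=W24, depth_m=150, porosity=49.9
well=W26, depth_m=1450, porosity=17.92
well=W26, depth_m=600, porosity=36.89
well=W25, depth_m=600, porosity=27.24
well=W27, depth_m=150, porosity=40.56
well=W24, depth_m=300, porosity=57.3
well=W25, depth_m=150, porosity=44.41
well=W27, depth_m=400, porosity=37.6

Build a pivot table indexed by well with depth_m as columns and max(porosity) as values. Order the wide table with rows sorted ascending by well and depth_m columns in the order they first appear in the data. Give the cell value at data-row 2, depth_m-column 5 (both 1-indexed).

With rows sorted ascending by well, row 2 is well=W24. depth_m columns in first-appearance order: 400, 150, 600, 1450, 300; column 5 is 300.
Long rows with well=W24, depth_m=300: max(90.29, 47.49, 57.3) = 90.29.

90.29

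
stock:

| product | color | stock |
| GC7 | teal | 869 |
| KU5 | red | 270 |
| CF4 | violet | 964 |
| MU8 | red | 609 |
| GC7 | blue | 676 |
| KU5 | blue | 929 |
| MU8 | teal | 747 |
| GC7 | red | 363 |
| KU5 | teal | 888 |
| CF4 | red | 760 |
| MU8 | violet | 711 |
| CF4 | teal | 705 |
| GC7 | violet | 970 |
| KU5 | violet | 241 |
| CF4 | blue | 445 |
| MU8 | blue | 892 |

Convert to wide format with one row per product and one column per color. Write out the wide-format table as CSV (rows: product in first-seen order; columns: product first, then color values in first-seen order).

product,teal,red,violet,blue
GC7,869,363,970,676
KU5,888,270,241,929
CF4,705,760,964,445
MU8,747,609,711,892

Columns: product plus the 4 distinct color values (teal, red, violet, blue).
For example, row GC7 column teal takes stock=869 from the long row (GC7, teal).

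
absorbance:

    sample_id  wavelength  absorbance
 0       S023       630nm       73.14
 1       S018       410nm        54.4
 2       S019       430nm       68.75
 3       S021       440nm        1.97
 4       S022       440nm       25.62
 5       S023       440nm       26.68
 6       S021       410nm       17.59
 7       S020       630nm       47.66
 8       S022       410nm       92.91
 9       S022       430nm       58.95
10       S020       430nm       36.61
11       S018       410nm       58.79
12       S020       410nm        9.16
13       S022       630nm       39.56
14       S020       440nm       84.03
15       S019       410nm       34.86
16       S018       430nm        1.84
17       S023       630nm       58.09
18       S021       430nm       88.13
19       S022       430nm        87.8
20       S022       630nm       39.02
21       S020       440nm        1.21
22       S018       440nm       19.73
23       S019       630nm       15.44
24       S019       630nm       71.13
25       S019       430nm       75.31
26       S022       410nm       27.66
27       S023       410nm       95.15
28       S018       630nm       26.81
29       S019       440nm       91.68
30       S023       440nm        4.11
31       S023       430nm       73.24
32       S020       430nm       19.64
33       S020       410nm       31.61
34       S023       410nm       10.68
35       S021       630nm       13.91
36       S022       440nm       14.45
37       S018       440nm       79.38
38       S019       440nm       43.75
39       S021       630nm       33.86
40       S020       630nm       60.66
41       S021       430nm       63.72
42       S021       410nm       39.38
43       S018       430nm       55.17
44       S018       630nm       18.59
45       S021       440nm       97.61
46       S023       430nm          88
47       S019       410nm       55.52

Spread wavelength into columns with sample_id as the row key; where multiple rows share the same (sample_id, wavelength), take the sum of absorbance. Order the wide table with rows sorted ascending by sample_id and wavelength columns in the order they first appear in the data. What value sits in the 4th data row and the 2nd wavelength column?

56.97

With rows sorted ascending by sample_id, row 4 is sample_id=S021. wavelength columns in first-appearance order: 630nm, 410nm, 430nm, 440nm; column 2 is 410nm.
Long rows with sample_id=S021, wavelength=410nm: 17.59 + 39.38 = 56.97.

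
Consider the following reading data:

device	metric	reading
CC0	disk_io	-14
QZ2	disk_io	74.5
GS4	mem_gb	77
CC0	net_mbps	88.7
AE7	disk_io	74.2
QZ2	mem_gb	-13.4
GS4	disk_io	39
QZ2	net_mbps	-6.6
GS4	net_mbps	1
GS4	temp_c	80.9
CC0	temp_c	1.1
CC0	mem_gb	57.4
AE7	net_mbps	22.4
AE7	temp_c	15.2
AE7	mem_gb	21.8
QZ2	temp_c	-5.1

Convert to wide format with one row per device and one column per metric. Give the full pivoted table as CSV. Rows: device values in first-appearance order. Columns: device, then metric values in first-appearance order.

device,disk_io,mem_gb,net_mbps,temp_c
CC0,-14,57.4,88.7,1.1
QZ2,74.5,-13.4,-6.6,-5.1
GS4,39,77,1,80.9
AE7,74.2,21.8,22.4,15.2

Columns: device plus the 4 distinct metric values (disk_io, mem_gb, net_mbps, temp_c).
For example, row CC0 column disk_io takes reading=-14 from the long row (CC0, disk_io).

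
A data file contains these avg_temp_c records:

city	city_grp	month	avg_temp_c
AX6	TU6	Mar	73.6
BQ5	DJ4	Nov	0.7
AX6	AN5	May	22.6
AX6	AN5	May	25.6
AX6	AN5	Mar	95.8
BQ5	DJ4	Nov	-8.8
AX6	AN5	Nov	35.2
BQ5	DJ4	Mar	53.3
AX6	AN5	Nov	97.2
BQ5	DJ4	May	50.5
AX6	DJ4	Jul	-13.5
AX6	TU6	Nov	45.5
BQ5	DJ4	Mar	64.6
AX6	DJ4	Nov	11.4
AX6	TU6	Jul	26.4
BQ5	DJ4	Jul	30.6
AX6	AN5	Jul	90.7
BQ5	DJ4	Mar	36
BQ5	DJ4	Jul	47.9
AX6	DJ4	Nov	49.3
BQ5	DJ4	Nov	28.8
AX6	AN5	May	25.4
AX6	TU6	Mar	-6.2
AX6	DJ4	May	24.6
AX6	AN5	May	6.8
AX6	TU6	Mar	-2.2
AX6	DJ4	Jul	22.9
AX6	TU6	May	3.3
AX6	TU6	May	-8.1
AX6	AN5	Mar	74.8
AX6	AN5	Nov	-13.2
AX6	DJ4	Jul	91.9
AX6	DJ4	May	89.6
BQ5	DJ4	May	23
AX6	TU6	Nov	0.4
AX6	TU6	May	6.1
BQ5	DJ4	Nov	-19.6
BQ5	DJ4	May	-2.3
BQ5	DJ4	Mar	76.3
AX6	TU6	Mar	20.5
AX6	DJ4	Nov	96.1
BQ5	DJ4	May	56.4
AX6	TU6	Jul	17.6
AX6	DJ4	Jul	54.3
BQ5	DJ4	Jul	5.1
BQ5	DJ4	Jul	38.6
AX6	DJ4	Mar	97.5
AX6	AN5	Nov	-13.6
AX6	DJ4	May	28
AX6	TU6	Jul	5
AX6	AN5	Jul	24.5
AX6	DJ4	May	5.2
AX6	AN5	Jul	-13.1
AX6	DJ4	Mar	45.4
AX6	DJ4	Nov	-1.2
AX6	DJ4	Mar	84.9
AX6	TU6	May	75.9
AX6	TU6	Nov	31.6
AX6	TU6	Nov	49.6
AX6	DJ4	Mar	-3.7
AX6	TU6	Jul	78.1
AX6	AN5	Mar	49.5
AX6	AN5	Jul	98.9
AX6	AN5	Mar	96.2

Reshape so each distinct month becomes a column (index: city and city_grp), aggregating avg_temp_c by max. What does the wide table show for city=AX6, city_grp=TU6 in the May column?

75.9

Rows with city=AX6, city_grp=TU6 and month=May: avg_temp_c values are 3.3, -8.1, 6.1, 75.9.
max(3.3, -8.1, 6.1, 75.9) = 75.9.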